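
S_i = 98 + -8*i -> [98, 90, 82, 74, 66]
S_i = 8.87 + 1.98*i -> [8.87, 10.85, 12.83, 14.81, 16.79]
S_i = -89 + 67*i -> [-89, -22, 45, 112, 179]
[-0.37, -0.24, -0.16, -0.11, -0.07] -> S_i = -0.37*0.66^i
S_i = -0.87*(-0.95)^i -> [-0.87, 0.83, -0.79, 0.75, -0.71]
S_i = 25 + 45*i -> [25, 70, 115, 160, 205]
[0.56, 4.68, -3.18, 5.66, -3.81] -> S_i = Random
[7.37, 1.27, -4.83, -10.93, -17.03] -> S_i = 7.37 + -6.10*i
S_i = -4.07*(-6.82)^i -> [-4.07, 27.76, -189.31, 1291.06, -8805.05]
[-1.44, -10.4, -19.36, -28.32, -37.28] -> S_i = -1.44 + -8.96*i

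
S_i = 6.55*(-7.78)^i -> [6.55, -50.96, 396.46, -3084.47, 23997.15]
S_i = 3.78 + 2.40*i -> [3.78, 6.18, 8.58, 10.98, 13.38]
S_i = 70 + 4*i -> [70, 74, 78, 82, 86]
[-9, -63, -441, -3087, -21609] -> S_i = -9*7^i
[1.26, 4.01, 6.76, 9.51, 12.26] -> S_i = 1.26 + 2.75*i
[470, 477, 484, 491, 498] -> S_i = 470 + 7*i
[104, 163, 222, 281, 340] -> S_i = 104 + 59*i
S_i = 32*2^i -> [32, 64, 128, 256, 512]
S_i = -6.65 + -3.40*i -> [-6.65, -10.05, -13.45, -16.85, -20.25]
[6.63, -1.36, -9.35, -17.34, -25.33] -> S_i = 6.63 + -7.99*i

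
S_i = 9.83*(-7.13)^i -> [9.83, -70.09, 499.73, -3563.05, 25404.56]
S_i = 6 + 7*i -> [6, 13, 20, 27, 34]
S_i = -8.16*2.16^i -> [-8.16, -17.63, -38.07, -82.23, -177.63]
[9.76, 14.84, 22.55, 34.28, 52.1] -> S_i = 9.76*1.52^i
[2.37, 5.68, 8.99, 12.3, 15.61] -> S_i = 2.37 + 3.31*i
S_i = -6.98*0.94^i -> [-6.98, -6.56, -6.17, -5.8, -5.45]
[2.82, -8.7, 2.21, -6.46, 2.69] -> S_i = Random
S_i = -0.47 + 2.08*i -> [-0.47, 1.61, 3.69, 5.77, 7.85]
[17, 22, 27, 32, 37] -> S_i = 17 + 5*i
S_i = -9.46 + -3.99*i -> [-9.46, -13.45, -17.44, -21.43, -25.42]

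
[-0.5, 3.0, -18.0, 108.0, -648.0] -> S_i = -0.50*(-6.00)^i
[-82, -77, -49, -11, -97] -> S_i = Random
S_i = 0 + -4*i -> [0, -4, -8, -12, -16]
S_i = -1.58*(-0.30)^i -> [-1.58, 0.47, -0.14, 0.04, -0.01]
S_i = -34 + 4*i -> [-34, -30, -26, -22, -18]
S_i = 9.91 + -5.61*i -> [9.91, 4.3, -1.31, -6.92, -12.53]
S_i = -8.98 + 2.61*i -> [-8.98, -6.37, -3.76, -1.15, 1.46]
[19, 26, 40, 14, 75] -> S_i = Random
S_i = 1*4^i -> [1, 4, 16, 64, 256]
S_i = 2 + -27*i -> [2, -25, -52, -79, -106]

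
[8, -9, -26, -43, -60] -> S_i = 8 + -17*i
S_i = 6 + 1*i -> [6, 7, 8, 9, 10]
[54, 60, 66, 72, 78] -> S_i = 54 + 6*i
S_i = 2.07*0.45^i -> [2.07, 0.93, 0.42, 0.19, 0.08]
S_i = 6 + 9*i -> [6, 15, 24, 33, 42]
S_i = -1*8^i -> [-1, -8, -64, -512, -4096]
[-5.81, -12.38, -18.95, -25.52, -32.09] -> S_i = -5.81 + -6.57*i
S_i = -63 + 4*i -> [-63, -59, -55, -51, -47]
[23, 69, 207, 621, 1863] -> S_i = 23*3^i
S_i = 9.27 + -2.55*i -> [9.27, 6.72, 4.17, 1.62, -0.93]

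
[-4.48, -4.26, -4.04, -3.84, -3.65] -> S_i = -4.48*0.95^i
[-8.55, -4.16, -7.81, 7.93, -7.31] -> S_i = Random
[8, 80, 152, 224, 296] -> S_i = 8 + 72*i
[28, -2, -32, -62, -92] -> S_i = 28 + -30*i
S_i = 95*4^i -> [95, 380, 1520, 6080, 24320]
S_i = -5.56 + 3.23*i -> [-5.56, -2.33, 0.9, 4.13, 7.36]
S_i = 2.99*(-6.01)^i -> [2.99, -17.97, 108.0, -649.07, 3900.94]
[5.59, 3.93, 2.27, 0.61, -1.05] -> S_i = 5.59 + -1.66*i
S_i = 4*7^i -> [4, 28, 196, 1372, 9604]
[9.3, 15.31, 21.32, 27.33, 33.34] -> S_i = 9.30 + 6.01*i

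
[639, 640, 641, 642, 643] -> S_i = 639 + 1*i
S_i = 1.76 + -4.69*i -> [1.76, -2.93, -7.62, -12.31, -17.0]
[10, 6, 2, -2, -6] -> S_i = 10 + -4*i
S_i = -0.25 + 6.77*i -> [-0.25, 6.52, 13.29, 20.06, 26.83]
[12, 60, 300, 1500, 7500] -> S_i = 12*5^i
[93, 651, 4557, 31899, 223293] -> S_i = 93*7^i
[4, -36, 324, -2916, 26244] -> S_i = 4*-9^i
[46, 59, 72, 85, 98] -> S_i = 46 + 13*i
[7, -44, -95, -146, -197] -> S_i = 7 + -51*i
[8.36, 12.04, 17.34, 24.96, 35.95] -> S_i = 8.36*1.44^i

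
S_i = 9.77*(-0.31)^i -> [9.77, -3.03, 0.94, -0.29, 0.09]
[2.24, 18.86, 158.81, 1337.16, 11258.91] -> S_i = 2.24*8.42^i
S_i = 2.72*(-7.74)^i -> [2.72, -21.05, 162.95, -1261.22, 9761.86]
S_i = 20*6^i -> [20, 120, 720, 4320, 25920]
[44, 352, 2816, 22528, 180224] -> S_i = 44*8^i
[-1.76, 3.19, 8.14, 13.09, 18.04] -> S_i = -1.76 + 4.95*i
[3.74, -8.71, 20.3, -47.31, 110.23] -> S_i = 3.74*(-2.33)^i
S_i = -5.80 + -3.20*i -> [-5.8, -9.0, -12.2, -15.4, -18.6]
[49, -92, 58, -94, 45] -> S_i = Random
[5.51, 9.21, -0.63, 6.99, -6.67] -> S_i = Random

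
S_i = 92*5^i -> [92, 460, 2300, 11500, 57500]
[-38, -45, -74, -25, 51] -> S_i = Random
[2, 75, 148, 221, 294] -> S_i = 2 + 73*i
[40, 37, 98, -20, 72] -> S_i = Random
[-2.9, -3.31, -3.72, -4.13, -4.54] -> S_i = -2.90 + -0.41*i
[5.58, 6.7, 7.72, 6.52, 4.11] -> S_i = Random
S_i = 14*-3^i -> [14, -42, 126, -378, 1134]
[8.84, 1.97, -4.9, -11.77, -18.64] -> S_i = 8.84 + -6.87*i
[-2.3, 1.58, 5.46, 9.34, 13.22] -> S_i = -2.30 + 3.88*i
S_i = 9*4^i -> [9, 36, 144, 576, 2304]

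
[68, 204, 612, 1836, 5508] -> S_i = 68*3^i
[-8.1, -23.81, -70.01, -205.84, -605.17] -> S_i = -8.10*2.94^i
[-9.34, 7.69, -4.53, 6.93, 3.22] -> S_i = Random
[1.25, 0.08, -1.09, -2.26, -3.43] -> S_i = 1.25 + -1.17*i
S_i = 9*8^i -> [9, 72, 576, 4608, 36864]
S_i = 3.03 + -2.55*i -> [3.03, 0.48, -2.07, -4.62, -7.17]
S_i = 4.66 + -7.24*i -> [4.66, -2.58, -9.82, -17.06, -24.3]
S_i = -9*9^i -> [-9, -81, -729, -6561, -59049]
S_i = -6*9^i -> [-6, -54, -486, -4374, -39366]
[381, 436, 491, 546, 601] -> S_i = 381 + 55*i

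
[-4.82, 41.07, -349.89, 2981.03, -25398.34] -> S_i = -4.82*(-8.52)^i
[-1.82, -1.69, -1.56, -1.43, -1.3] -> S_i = -1.82 + 0.13*i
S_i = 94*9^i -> [94, 846, 7614, 68526, 616734]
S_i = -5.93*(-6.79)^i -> [-5.93, 40.26, -273.4, 1856.37, -12604.74]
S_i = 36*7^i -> [36, 252, 1764, 12348, 86436]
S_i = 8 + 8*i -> [8, 16, 24, 32, 40]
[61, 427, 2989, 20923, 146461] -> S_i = 61*7^i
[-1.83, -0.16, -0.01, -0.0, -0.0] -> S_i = -1.83*0.09^i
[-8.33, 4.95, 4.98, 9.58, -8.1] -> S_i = Random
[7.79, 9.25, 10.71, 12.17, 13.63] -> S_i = 7.79 + 1.46*i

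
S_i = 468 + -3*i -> [468, 465, 462, 459, 456]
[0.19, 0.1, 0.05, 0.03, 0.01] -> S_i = 0.19*0.51^i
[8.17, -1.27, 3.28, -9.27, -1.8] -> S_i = Random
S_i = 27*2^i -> [27, 54, 108, 216, 432]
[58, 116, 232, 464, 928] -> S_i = 58*2^i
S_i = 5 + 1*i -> [5, 6, 7, 8, 9]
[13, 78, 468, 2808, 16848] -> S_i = 13*6^i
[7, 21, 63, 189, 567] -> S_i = 7*3^i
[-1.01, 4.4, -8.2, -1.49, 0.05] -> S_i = Random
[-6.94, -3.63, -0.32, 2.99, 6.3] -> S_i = -6.94 + 3.31*i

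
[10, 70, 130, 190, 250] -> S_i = 10 + 60*i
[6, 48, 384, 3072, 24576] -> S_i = 6*8^i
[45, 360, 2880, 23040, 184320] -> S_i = 45*8^i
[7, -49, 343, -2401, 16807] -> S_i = 7*-7^i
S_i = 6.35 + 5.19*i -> [6.35, 11.54, 16.73, 21.92, 27.11]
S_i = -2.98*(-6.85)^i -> [-2.98, 20.41, -139.83, 957.83, -6561.13]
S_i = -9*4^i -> [-9, -36, -144, -576, -2304]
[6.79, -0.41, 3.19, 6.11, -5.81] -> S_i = Random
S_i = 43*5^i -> [43, 215, 1075, 5375, 26875]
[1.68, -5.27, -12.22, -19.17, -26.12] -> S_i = 1.68 + -6.95*i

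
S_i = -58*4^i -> [-58, -232, -928, -3712, -14848]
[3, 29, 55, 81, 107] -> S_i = 3 + 26*i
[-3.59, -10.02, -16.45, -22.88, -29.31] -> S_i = -3.59 + -6.43*i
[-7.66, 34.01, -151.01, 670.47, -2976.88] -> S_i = -7.66*(-4.44)^i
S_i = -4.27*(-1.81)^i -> [-4.27, 7.73, -13.99, 25.32, -45.83]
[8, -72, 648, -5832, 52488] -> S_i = 8*-9^i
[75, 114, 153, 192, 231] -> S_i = 75 + 39*i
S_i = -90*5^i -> [-90, -450, -2250, -11250, -56250]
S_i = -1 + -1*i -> [-1, -2, -3, -4, -5]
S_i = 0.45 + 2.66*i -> [0.45, 3.11, 5.77, 8.43, 11.09]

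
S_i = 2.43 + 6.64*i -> [2.43, 9.07, 15.71, 22.35, 28.99]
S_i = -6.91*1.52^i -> [-6.91, -10.5, -15.96, -24.27, -36.89]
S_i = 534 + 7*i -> [534, 541, 548, 555, 562]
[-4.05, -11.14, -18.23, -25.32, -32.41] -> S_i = -4.05 + -7.09*i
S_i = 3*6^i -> [3, 18, 108, 648, 3888]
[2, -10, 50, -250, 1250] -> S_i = 2*-5^i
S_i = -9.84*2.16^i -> [-9.84, -21.25, -45.91, -99.16, -214.2]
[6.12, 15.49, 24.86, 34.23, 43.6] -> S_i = 6.12 + 9.37*i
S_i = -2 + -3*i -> [-2, -5, -8, -11, -14]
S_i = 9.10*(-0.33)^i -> [9.1, -3.0, 0.99, -0.33, 0.11]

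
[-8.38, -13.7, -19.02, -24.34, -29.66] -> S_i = -8.38 + -5.32*i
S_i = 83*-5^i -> [83, -415, 2075, -10375, 51875]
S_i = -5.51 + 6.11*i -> [-5.51, 0.6, 6.71, 12.82, 18.93]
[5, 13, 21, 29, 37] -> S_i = 5 + 8*i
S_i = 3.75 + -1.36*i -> [3.75, 2.39, 1.03, -0.33, -1.69]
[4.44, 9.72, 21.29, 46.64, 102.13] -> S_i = 4.44*2.19^i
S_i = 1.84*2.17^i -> [1.84, 3.99, 8.66, 18.8, 40.8]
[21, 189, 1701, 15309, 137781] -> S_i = 21*9^i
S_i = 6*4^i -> [6, 24, 96, 384, 1536]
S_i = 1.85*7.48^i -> [1.85, 13.84, 103.51, 774.24, 5791.33]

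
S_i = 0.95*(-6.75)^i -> [0.95, -6.41, 43.28, -292.17, 1972.14]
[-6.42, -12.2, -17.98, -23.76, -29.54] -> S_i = -6.42 + -5.78*i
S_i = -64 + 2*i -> [-64, -62, -60, -58, -56]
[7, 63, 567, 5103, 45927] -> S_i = 7*9^i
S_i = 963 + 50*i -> [963, 1013, 1063, 1113, 1163]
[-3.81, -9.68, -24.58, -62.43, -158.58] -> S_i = -3.81*2.54^i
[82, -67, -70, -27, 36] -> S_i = Random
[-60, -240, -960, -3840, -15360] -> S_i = -60*4^i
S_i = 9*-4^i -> [9, -36, 144, -576, 2304]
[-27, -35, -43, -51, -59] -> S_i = -27 + -8*i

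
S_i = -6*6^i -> [-6, -36, -216, -1296, -7776]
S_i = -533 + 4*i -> [-533, -529, -525, -521, -517]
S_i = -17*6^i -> [-17, -102, -612, -3672, -22032]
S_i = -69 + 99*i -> [-69, 30, 129, 228, 327]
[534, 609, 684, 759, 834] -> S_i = 534 + 75*i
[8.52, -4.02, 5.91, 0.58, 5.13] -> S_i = Random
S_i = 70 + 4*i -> [70, 74, 78, 82, 86]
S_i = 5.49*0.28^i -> [5.49, 1.54, 0.43, 0.12, 0.03]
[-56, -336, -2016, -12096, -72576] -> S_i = -56*6^i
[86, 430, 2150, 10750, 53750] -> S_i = 86*5^i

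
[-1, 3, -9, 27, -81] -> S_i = -1*-3^i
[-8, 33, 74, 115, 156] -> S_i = -8 + 41*i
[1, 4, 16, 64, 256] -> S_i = 1*4^i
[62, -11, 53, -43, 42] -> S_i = Random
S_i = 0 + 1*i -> [0, 1, 2, 3, 4]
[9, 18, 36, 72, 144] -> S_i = 9*2^i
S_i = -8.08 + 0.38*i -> [-8.08, -7.7, -7.32, -6.94, -6.56]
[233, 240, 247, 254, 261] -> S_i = 233 + 7*i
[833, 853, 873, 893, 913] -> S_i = 833 + 20*i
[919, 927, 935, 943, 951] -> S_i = 919 + 8*i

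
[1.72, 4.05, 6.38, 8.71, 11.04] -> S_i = 1.72 + 2.33*i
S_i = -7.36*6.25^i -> [-7.36, -46.0, -287.5, -1796.88, -11230.47]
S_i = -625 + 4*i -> [-625, -621, -617, -613, -609]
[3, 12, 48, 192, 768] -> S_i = 3*4^i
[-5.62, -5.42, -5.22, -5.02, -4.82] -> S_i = -5.62 + 0.20*i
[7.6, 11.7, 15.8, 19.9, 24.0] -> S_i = 7.60 + 4.10*i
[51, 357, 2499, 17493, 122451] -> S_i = 51*7^i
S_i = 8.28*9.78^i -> [8.28, 80.98, 791.97, 7745.45, 75750.54]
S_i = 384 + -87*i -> [384, 297, 210, 123, 36]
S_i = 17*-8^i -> [17, -136, 1088, -8704, 69632]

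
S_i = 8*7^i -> [8, 56, 392, 2744, 19208]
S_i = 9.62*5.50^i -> [9.62, 52.91, 291.0, 1600.53, 8802.9]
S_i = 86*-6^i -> [86, -516, 3096, -18576, 111456]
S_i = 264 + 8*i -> [264, 272, 280, 288, 296]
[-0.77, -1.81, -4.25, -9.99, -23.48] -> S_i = -0.77*2.35^i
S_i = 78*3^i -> [78, 234, 702, 2106, 6318]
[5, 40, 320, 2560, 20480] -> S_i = 5*8^i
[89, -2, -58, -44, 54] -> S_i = Random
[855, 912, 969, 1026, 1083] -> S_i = 855 + 57*i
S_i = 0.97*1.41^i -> [0.97, 1.37, 1.93, 2.72, 3.83]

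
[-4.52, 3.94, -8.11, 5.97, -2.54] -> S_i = Random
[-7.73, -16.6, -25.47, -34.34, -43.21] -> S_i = -7.73 + -8.87*i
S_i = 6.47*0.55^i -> [6.47, 3.56, 1.96, 1.08, 0.59]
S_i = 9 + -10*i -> [9, -1, -11, -21, -31]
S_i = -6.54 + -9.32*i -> [-6.54, -15.86, -25.18, -34.5, -43.82]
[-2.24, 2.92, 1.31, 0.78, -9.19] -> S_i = Random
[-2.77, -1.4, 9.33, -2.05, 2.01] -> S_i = Random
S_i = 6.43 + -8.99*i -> [6.43, -2.56, -11.55, -20.54, -29.53]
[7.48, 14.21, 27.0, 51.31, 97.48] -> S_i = 7.48*1.90^i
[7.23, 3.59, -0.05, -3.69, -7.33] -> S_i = 7.23 + -3.64*i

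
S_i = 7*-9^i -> [7, -63, 567, -5103, 45927]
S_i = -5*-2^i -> [-5, 10, -20, 40, -80]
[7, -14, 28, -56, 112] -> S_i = 7*-2^i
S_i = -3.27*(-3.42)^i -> [-3.27, 11.18, -38.25, 130.81, -447.35]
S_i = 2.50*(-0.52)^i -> [2.5, -1.3, 0.68, -0.35, 0.18]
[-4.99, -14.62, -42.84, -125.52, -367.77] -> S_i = -4.99*2.93^i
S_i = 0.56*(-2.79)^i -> [0.56, -1.56, 4.36, -12.16, 33.93]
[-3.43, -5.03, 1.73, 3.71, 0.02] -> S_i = Random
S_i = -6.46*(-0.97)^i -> [-6.46, 6.27, -6.08, 5.9, -5.72]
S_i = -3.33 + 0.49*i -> [-3.33, -2.84, -2.35, -1.86, -1.37]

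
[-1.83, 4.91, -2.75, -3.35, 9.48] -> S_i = Random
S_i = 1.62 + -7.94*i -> [1.62, -6.32, -14.26, -22.2, -30.14]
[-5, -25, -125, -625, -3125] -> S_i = -5*5^i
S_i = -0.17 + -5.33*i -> [-0.17, -5.5, -10.83, -16.16, -21.49]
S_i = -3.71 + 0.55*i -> [-3.71, -3.16, -2.61, -2.06, -1.51]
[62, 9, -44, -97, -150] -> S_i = 62 + -53*i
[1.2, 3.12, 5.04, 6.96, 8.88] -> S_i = 1.20 + 1.92*i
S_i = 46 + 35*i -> [46, 81, 116, 151, 186]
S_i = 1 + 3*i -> [1, 4, 7, 10, 13]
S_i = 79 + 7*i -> [79, 86, 93, 100, 107]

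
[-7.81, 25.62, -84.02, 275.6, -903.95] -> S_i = -7.81*(-3.28)^i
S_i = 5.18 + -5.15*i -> [5.18, 0.03, -5.12, -10.27, -15.42]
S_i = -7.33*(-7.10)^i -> [-7.33, 52.04, -369.51, 2623.49, -18626.76]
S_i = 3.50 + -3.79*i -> [3.5, -0.29, -4.08, -7.87, -11.66]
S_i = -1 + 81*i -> [-1, 80, 161, 242, 323]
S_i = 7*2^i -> [7, 14, 28, 56, 112]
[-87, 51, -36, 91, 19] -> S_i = Random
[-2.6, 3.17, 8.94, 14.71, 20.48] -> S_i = -2.60 + 5.77*i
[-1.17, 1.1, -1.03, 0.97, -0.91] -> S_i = -1.17*(-0.94)^i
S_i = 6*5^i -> [6, 30, 150, 750, 3750]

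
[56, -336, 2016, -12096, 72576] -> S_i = 56*-6^i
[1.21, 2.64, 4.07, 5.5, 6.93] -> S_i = 1.21 + 1.43*i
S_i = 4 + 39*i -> [4, 43, 82, 121, 160]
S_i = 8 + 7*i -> [8, 15, 22, 29, 36]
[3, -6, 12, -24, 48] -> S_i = 3*-2^i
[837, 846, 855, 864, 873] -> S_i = 837 + 9*i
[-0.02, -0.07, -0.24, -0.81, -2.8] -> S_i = -0.02*3.44^i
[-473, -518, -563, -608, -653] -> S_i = -473 + -45*i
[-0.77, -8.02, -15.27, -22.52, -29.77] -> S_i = -0.77 + -7.25*i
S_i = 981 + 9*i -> [981, 990, 999, 1008, 1017]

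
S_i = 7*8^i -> [7, 56, 448, 3584, 28672]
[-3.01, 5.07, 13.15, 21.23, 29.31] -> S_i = -3.01 + 8.08*i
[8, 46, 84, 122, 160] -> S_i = 8 + 38*i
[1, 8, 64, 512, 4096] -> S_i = 1*8^i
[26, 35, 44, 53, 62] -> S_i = 26 + 9*i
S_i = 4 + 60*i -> [4, 64, 124, 184, 244]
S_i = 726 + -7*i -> [726, 719, 712, 705, 698]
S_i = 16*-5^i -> [16, -80, 400, -2000, 10000]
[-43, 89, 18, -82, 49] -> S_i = Random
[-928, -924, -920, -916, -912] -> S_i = -928 + 4*i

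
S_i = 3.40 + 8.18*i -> [3.4, 11.58, 19.76, 27.94, 36.12]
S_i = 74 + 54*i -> [74, 128, 182, 236, 290]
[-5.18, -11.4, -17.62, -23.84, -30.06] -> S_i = -5.18 + -6.22*i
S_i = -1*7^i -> [-1, -7, -49, -343, -2401]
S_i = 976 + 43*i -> [976, 1019, 1062, 1105, 1148]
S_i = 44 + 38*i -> [44, 82, 120, 158, 196]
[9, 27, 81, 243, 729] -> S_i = 9*3^i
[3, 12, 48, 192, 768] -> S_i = 3*4^i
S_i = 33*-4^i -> [33, -132, 528, -2112, 8448]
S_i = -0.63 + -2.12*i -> [-0.63, -2.75, -4.87, -6.99, -9.11]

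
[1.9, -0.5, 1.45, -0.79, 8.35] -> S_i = Random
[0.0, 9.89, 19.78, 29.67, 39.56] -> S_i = 0.00 + 9.89*i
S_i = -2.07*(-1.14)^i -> [-2.07, 2.36, -2.69, 3.07, -3.5]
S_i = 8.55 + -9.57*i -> [8.55, -1.02, -10.59, -20.16, -29.73]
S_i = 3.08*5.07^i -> [3.08, 15.62, 79.17, 401.4, 2035.09]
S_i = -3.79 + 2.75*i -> [-3.79, -1.04, 1.71, 4.46, 7.21]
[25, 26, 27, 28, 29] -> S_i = 25 + 1*i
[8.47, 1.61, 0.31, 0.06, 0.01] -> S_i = 8.47*0.19^i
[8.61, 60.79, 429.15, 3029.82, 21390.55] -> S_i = 8.61*7.06^i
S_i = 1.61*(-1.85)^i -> [1.61, -2.98, 5.51, -10.19, 18.86]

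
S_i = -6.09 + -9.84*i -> [-6.09, -15.93, -25.77, -35.61, -45.45]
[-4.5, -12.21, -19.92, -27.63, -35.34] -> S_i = -4.50 + -7.71*i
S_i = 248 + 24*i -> [248, 272, 296, 320, 344]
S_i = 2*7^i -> [2, 14, 98, 686, 4802]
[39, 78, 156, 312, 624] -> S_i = 39*2^i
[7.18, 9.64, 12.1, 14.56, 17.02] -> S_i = 7.18 + 2.46*i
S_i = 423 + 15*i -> [423, 438, 453, 468, 483]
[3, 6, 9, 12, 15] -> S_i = 3 + 3*i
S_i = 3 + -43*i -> [3, -40, -83, -126, -169]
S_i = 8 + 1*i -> [8, 9, 10, 11, 12]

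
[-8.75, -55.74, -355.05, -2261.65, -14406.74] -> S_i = -8.75*6.37^i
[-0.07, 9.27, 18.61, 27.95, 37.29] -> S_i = -0.07 + 9.34*i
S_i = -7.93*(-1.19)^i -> [-7.93, 9.44, -11.23, 13.36, -15.9]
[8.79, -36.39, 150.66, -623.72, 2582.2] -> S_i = 8.79*(-4.14)^i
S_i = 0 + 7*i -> [0, 7, 14, 21, 28]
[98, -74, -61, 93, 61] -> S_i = Random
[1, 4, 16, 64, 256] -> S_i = 1*4^i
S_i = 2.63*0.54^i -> [2.63, 1.42, 0.77, 0.41, 0.22]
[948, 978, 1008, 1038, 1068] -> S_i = 948 + 30*i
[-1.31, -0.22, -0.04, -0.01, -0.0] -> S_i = -1.31*0.17^i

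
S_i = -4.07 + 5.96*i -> [-4.07, 1.89, 7.85, 13.81, 19.77]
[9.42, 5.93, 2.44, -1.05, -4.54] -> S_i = 9.42 + -3.49*i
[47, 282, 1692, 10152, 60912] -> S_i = 47*6^i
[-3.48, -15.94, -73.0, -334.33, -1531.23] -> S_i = -3.48*4.58^i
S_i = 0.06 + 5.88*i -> [0.06, 5.94, 11.82, 17.7, 23.58]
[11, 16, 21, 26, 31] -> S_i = 11 + 5*i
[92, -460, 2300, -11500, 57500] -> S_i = 92*-5^i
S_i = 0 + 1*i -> [0, 1, 2, 3, 4]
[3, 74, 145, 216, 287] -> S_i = 3 + 71*i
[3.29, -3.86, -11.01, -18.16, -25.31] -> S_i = 3.29 + -7.15*i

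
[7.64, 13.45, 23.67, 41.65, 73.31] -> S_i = 7.64*1.76^i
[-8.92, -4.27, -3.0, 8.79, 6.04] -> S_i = Random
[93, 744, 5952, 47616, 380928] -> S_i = 93*8^i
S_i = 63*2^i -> [63, 126, 252, 504, 1008]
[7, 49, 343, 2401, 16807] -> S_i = 7*7^i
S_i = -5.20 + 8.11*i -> [-5.2, 2.91, 11.02, 19.13, 27.24]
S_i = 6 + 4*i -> [6, 10, 14, 18, 22]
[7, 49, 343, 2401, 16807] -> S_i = 7*7^i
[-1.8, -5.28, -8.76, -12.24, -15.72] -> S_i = -1.80 + -3.48*i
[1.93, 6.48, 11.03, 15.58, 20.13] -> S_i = 1.93 + 4.55*i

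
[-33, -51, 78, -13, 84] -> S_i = Random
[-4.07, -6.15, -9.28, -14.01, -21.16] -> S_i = -4.07*1.51^i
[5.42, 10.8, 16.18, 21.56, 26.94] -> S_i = 5.42 + 5.38*i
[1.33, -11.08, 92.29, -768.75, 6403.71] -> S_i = 1.33*(-8.33)^i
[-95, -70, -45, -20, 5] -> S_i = -95 + 25*i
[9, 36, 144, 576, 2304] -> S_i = 9*4^i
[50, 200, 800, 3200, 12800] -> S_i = 50*4^i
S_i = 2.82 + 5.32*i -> [2.82, 8.14, 13.46, 18.78, 24.1]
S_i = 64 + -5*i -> [64, 59, 54, 49, 44]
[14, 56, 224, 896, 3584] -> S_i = 14*4^i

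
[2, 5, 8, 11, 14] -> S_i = 2 + 3*i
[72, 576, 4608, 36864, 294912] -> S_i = 72*8^i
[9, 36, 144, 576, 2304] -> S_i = 9*4^i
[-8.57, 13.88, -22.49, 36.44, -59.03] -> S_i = -8.57*(-1.62)^i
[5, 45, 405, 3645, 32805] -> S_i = 5*9^i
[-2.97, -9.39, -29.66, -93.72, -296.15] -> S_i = -2.97*3.16^i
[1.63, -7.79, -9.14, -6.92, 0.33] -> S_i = Random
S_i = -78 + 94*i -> [-78, 16, 110, 204, 298]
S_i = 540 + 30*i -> [540, 570, 600, 630, 660]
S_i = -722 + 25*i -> [-722, -697, -672, -647, -622]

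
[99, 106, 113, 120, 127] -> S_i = 99 + 7*i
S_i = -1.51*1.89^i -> [-1.51, -2.85, -5.39, -10.19, -19.27]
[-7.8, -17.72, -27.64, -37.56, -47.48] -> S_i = -7.80 + -9.92*i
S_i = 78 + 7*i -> [78, 85, 92, 99, 106]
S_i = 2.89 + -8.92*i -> [2.89, -6.03, -14.95, -23.87, -32.79]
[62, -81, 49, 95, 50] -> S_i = Random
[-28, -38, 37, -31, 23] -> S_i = Random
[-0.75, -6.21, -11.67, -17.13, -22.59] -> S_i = -0.75 + -5.46*i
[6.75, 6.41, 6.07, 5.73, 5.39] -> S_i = 6.75 + -0.34*i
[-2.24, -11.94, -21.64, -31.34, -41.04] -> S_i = -2.24 + -9.70*i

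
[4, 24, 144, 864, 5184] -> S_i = 4*6^i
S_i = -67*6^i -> [-67, -402, -2412, -14472, -86832]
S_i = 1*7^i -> [1, 7, 49, 343, 2401]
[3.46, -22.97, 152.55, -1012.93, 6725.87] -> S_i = 3.46*(-6.64)^i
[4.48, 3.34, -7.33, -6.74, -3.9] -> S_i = Random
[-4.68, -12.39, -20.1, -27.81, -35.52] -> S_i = -4.68 + -7.71*i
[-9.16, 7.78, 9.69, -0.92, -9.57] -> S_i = Random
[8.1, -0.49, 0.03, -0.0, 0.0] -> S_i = 8.10*(-0.06)^i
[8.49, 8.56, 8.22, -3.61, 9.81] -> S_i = Random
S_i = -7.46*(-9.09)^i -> [-7.46, 67.81, -616.41, 5603.13, -50932.43]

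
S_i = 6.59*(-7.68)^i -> [6.59, -50.61, 388.69, -2985.17, 22926.11]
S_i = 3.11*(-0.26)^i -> [3.11, -0.81, 0.21, -0.05, 0.01]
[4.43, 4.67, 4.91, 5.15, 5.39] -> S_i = 4.43 + 0.24*i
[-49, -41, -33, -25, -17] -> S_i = -49 + 8*i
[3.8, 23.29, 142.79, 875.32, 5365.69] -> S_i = 3.80*6.13^i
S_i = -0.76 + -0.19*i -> [-0.76, -0.95, -1.14, -1.33, -1.52]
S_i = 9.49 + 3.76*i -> [9.49, 13.25, 17.01, 20.77, 24.53]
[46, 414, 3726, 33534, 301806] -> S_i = 46*9^i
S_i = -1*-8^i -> [-1, 8, -64, 512, -4096]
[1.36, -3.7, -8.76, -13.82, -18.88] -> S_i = 1.36 + -5.06*i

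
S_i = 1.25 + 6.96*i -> [1.25, 8.21, 15.17, 22.13, 29.09]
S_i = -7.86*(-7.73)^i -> [-7.86, 60.76, -469.66, 3630.45, -28063.42]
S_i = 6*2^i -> [6, 12, 24, 48, 96]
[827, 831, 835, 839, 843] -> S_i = 827 + 4*i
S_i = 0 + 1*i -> [0, 1, 2, 3, 4]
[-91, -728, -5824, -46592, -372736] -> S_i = -91*8^i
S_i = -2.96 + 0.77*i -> [-2.96, -2.19, -1.42, -0.65, 0.12]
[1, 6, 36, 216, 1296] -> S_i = 1*6^i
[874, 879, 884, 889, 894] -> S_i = 874 + 5*i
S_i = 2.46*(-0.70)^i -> [2.46, -1.72, 1.21, -0.84, 0.59]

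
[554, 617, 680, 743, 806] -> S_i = 554 + 63*i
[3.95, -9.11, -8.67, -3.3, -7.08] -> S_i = Random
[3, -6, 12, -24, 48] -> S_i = 3*-2^i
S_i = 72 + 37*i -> [72, 109, 146, 183, 220]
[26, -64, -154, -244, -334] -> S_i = 26 + -90*i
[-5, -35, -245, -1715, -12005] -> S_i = -5*7^i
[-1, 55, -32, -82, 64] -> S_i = Random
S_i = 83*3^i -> [83, 249, 747, 2241, 6723]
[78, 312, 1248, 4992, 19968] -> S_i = 78*4^i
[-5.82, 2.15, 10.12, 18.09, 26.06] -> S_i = -5.82 + 7.97*i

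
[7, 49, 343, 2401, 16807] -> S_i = 7*7^i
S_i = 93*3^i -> [93, 279, 837, 2511, 7533]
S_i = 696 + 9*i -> [696, 705, 714, 723, 732]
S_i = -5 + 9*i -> [-5, 4, 13, 22, 31]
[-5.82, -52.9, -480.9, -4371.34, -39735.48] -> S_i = -5.82*9.09^i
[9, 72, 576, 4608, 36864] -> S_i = 9*8^i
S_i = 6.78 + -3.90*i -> [6.78, 2.88, -1.02, -4.92, -8.82]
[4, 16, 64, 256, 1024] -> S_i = 4*4^i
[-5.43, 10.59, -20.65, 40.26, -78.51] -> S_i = -5.43*(-1.95)^i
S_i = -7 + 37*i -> [-7, 30, 67, 104, 141]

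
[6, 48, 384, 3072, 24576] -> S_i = 6*8^i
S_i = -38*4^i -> [-38, -152, -608, -2432, -9728]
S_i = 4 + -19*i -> [4, -15, -34, -53, -72]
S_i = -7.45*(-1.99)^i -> [-7.45, 14.83, -29.5, 58.71, -116.83]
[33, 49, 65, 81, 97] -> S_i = 33 + 16*i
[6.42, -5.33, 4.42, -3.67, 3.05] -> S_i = 6.42*(-0.83)^i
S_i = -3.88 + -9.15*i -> [-3.88, -13.03, -22.18, -31.33, -40.48]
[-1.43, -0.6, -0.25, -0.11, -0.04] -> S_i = -1.43*0.42^i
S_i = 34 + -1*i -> [34, 33, 32, 31, 30]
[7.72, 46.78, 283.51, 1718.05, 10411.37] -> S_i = 7.72*6.06^i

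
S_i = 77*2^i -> [77, 154, 308, 616, 1232]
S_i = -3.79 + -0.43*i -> [-3.79, -4.22, -4.65, -5.08, -5.51]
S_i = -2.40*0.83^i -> [-2.4, -1.99, -1.65, -1.37, -1.14]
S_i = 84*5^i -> [84, 420, 2100, 10500, 52500]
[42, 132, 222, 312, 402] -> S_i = 42 + 90*i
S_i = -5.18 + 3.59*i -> [-5.18, -1.59, 2.0, 5.59, 9.18]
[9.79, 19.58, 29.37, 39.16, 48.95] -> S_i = 9.79 + 9.79*i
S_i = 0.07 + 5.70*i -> [0.07, 5.77, 11.47, 17.17, 22.87]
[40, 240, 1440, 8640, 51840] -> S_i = 40*6^i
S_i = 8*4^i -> [8, 32, 128, 512, 2048]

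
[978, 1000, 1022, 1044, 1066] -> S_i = 978 + 22*i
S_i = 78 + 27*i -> [78, 105, 132, 159, 186]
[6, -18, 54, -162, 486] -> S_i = 6*-3^i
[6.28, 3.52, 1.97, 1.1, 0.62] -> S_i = 6.28*0.56^i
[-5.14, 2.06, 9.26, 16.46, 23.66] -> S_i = -5.14 + 7.20*i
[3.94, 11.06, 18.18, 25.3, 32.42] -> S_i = 3.94 + 7.12*i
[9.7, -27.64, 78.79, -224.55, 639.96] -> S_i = 9.70*(-2.85)^i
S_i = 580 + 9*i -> [580, 589, 598, 607, 616]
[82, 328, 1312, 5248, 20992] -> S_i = 82*4^i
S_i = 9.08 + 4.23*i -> [9.08, 13.31, 17.54, 21.77, 26.0]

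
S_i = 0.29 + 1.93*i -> [0.29, 2.22, 4.15, 6.08, 8.01]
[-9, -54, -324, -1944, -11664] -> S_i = -9*6^i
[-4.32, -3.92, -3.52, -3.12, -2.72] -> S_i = -4.32 + 0.40*i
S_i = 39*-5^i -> [39, -195, 975, -4875, 24375]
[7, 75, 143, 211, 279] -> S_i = 7 + 68*i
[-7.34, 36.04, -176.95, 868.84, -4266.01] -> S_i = -7.34*(-4.91)^i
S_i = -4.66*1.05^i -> [-4.66, -4.89, -5.14, -5.39, -5.66]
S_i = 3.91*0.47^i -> [3.91, 1.84, 0.86, 0.41, 0.19]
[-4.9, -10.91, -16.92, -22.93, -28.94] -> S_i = -4.90 + -6.01*i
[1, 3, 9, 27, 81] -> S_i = 1*3^i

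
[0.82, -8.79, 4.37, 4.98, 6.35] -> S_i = Random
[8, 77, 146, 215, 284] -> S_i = 8 + 69*i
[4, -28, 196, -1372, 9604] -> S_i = 4*-7^i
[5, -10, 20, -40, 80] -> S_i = 5*-2^i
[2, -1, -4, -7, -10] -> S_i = 2 + -3*i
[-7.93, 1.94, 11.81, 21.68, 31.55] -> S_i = -7.93 + 9.87*i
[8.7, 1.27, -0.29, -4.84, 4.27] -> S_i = Random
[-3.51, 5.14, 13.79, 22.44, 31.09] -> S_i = -3.51 + 8.65*i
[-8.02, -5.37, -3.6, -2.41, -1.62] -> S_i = -8.02*0.67^i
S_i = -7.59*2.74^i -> [-7.59, -20.8, -56.98, -156.13, -427.8]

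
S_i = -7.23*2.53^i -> [-7.23, -18.29, -46.28, -117.08, -296.22]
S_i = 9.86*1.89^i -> [9.86, 18.64, 35.22, 66.57, 125.81]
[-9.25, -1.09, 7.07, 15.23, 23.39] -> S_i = -9.25 + 8.16*i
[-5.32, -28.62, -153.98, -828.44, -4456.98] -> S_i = -5.32*5.38^i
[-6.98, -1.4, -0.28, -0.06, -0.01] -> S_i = -6.98*0.20^i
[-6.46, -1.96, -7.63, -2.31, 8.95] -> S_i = Random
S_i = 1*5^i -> [1, 5, 25, 125, 625]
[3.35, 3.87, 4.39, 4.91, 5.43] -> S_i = 3.35 + 0.52*i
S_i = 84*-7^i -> [84, -588, 4116, -28812, 201684]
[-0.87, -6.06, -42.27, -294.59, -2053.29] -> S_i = -0.87*6.97^i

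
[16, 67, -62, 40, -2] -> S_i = Random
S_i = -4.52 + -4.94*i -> [-4.52, -9.46, -14.4, -19.34, -24.28]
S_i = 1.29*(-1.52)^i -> [1.29, -1.96, 2.98, -4.53, 6.89]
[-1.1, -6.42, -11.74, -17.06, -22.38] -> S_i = -1.10 + -5.32*i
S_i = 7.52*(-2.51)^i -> [7.52, -18.88, 47.38, -118.92, 298.48]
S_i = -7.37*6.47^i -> [-7.37, -47.68, -308.51, -1996.09, -12914.71]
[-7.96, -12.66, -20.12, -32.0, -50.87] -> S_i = -7.96*1.59^i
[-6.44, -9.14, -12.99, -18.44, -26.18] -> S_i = -6.44*1.42^i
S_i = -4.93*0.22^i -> [-4.93, -1.08, -0.24, -0.05, -0.01]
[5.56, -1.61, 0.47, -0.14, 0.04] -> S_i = 5.56*(-0.29)^i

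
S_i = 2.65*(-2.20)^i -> [2.65, -5.83, 12.83, -28.22, 62.08]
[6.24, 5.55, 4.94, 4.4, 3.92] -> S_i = 6.24*0.89^i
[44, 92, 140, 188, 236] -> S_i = 44 + 48*i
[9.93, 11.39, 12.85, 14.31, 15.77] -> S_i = 9.93 + 1.46*i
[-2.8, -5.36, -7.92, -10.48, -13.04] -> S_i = -2.80 + -2.56*i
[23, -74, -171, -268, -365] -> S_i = 23 + -97*i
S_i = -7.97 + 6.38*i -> [-7.97, -1.59, 4.79, 11.17, 17.55]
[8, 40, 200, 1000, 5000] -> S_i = 8*5^i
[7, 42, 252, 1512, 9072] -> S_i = 7*6^i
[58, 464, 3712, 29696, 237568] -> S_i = 58*8^i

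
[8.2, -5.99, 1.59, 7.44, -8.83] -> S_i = Random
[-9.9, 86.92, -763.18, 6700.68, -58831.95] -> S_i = -9.90*(-8.78)^i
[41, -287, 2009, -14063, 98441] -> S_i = 41*-7^i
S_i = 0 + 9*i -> [0, 9, 18, 27, 36]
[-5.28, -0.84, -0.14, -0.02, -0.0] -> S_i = -5.28*0.16^i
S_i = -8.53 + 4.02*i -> [-8.53, -4.51, -0.49, 3.53, 7.55]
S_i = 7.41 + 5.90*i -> [7.41, 13.31, 19.21, 25.11, 31.01]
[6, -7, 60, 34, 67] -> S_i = Random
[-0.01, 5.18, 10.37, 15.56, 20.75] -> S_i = -0.01 + 5.19*i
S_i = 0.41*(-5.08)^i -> [0.41, -2.08, 10.58, -53.75, 273.05]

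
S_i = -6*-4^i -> [-6, 24, -96, 384, -1536]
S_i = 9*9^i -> [9, 81, 729, 6561, 59049]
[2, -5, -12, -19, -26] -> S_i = 2 + -7*i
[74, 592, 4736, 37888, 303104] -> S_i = 74*8^i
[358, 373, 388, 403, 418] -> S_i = 358 + 15*i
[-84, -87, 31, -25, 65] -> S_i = Random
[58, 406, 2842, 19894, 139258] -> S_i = 58*7^i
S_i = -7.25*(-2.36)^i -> [-7.25, 17.11, -40.38, 95.3, -224.9]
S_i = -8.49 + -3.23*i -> [-8.49, -11.72, -14.95, -18.18, -21.41]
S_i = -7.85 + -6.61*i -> [-7.85, -14.46, -21.07, -27.68, -34.29]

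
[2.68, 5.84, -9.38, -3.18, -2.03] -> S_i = Random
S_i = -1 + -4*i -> [-1, -5, -9, -13, -17]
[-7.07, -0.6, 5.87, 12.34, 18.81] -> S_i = -7.07 + 6.47*i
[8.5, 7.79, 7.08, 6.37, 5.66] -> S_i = 8.50 + -0.71*i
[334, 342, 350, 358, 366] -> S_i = 334 + 8*i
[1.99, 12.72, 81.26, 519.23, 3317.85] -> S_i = 1.99*6.39^i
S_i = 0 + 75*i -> [0, 75, 150, 225, 300]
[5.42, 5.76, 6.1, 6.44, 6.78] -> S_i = 5.42 + 0.34*i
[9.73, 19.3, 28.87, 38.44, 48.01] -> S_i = 9.73 + 9.57*i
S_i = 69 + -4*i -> [69, 65, 61, 57, 53]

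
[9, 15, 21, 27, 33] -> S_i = 9 + 6*i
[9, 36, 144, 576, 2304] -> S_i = 9*4^i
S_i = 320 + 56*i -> [320, 376, 432, 488, 544]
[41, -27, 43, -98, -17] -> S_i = Random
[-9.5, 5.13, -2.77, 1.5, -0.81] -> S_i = -9.50*(-0.54)^i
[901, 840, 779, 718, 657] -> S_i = 901 + -61*i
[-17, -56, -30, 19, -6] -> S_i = Random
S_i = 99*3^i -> [99, 297, 891, 2673, 8019]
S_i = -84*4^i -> [-84, -336, -1344, -5376, -21504]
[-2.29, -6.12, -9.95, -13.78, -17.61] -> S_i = -2.29 + -3.83*i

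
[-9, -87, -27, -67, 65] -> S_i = Random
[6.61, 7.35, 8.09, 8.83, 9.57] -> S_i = 6.61 + 0.74*i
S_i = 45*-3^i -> [45, -135, 405, -1215, 3645]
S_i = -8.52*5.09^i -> [-8.52, -43.37, -220.74, -1123.55, -5718.88]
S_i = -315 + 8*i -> [-315, -307, -299, -291, -283]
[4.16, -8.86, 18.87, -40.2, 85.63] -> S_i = 4.16*(-2.13)^i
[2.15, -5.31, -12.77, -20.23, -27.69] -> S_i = 2.15 + -7.46*i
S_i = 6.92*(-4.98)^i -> [6.92, -34.46, 171.62, -854.66, 4256.21]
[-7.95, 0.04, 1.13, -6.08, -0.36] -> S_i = Random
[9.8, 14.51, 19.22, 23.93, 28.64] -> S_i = 9.80 + 4.71*i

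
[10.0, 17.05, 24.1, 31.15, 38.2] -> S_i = 10.00 + 7.05*i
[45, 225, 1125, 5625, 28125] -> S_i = 45*5^i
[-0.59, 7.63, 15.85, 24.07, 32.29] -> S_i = -0.59 + 8.22*i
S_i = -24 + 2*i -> [-24, -22, -20, -18, -16]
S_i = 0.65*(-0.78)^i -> [0.65, -0.51, 0.4, -0.31, 0.24]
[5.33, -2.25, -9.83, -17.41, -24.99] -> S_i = 5.33 + -7.58*i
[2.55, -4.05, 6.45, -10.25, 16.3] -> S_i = 2.55*(-1.59)^i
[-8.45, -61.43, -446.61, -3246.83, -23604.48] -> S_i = -8.45*7.27^i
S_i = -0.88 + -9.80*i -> [-0.88, -10.68, -20.48, -30.28, -40.08]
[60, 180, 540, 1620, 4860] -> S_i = 60*3^i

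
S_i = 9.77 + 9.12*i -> [9.77, 18.89, 28.01, 37.13, 46.25]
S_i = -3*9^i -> [-3, -27, -243, -2187, -19683]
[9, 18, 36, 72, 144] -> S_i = 9*2^i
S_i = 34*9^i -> [34, 306, 2754, 24786, 223074]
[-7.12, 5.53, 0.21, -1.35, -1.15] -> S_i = Random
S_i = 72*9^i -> [72, 648, 5832, 52488, 472392]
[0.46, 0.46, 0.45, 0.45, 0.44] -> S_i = 0.46*0.99^i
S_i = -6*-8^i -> [-6, 48, -384, 3072, -24576]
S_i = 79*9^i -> [79, 711, 6399, 57591, 518319]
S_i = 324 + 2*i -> [324, 326, 328, 330, 332]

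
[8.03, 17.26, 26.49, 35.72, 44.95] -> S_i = 8.03 + 9.23*i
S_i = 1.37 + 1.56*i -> [1.37, 2.93, 4.49, 6.05, 7.61]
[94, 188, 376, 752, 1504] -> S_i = 94*2^i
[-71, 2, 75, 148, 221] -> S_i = -71 + 73*i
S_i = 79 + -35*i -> [79, 44, 9, -26, -61]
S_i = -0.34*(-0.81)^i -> [-0.34, 0.28, -0.22, 0.18, -0.15]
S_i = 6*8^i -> [6, 48, 384, 3072, 24576]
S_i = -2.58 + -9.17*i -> [-2.58, -11.75, -20.92, -30.09, -39.26]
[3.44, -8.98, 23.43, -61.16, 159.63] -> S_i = 3.44*(-2.61)^i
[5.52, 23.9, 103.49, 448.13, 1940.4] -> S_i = 5.52*4.33^i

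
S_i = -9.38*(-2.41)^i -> [-9.38, 22.61, -54.48, 131.3, -316.43]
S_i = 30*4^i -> [30, 120, 480, 1920, 7680]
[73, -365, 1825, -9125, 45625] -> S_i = 73*-5^i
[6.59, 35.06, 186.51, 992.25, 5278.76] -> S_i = 6.59*5.32^i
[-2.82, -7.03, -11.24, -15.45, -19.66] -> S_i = -2.82 + -4.21*i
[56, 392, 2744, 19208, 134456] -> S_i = 56*7^i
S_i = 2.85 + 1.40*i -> [2.85, 4.25, 5.65, 7.05, 8.45]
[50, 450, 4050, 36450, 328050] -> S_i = 50*9^i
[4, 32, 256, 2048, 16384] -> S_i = 4*8^i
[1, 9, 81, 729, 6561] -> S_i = 1*9^i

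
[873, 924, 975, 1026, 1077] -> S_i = 873 + 51*i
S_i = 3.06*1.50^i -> [3.06, 4.59, 6.88, 10.33, 15.49]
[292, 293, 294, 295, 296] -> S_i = 292 + 1*i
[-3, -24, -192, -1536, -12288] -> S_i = -3*8^i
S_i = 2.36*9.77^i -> [2.36, 23.06, 225.27, 2200.88, 21502.56]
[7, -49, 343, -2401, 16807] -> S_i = 7*-7^i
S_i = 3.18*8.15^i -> [3.18, 25.92, 211.22, 1721.47, 14030.0]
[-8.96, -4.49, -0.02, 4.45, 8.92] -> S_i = -8.96 + 4.47*i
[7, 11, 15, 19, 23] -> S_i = 7 + 4*i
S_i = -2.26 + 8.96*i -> [-2.26, 6.7, 15.66, 24.62, 33.58]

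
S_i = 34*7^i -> [34, 238, 1666, 11662, 81634]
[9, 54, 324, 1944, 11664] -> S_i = 9*6^i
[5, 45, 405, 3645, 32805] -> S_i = 5*9^i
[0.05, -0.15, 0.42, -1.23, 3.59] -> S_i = 0.05*(-2.91)^i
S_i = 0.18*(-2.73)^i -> [0.18, -0.49, 1.34, -3.66, 10.0]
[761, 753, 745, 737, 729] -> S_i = 761 + -8*i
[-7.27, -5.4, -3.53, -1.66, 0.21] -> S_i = -7.27 + 1.87*i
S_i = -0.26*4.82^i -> [-0.26, -1.25, -6.04, -29.11, -140.33]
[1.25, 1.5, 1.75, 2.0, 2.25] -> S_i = 1.25 + 0.25*i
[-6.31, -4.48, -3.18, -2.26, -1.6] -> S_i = -6.31*0.71^i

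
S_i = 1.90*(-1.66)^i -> [1.9, -3.15, 5.24, -8.69, 14.43]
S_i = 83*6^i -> [83, 498, 2988, 17928, 107568]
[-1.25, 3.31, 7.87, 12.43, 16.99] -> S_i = -1.25 + 4.56*i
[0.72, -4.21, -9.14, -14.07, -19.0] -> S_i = 0.72 + -4.93*i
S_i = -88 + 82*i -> [-88, -6, 76, 158, 240]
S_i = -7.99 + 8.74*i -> [-7.99, 0.75, 9.49, 18.23, 26.97]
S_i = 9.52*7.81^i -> [9.52, 74.35, 580.68, 4535.13, 35419.39]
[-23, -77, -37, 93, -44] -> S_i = Random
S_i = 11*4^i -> [11, 44, 176, 704, 2816]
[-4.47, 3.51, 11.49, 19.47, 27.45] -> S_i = -4.47 + 7.98*i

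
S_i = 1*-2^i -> [1, -2, 4, -8, 16]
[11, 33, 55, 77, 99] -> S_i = 11 + 22*i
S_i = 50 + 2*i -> [50, 52, 54, 56, 58]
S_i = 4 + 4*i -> [4, 8, 12, 16, 20]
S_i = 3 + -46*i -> [3, -43, -89, -135, -181]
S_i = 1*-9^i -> [1, -9, 81, -729, 6561]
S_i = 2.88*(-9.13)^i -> [2.88, -26.29, 240.07, -2191.82, 20011.31]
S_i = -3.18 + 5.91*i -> [-3.18, 2.73, 8.64, 14.55, 20.46]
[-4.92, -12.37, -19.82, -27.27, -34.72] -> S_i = -4.92 + -7.45*i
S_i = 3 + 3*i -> [3, 6, 9, 12, 15]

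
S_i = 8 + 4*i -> [8, 12, 16, 20, 24]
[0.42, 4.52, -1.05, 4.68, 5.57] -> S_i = Random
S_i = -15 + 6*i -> [-15, -9, -3, 3, 9]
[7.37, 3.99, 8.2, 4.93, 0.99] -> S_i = Random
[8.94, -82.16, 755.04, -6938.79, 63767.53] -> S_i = 8.94*(-9.19)^i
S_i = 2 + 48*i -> [2, 50, 98, 146, 194]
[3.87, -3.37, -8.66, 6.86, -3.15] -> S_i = Random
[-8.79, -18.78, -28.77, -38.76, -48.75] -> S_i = -8.79 + -9.99*i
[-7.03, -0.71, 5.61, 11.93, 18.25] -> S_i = -7.03 + 6.32*i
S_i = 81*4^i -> [81, 324, 1296, 5184, 20736]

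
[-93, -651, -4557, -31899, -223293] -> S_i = -93*7^i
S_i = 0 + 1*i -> [0, 1, 2, 3, 4]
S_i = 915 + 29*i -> [915, 944, 973, 1002, 1031]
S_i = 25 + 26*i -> [25, 51, 77, 103, 129]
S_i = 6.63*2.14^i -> [6.63, 14.19, 30.36, 64.98, 139.05]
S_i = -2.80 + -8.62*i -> [-2.8, -11.42, -20.04, -28.66, -37.28]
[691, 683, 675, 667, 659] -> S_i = 691 + -8*i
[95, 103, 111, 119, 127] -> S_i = 95 + 8*i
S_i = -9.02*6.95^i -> [-9.02, -62.69, -435.69, -3028.04, -21044.85]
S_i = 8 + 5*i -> [8, 13, 18, 23, 28]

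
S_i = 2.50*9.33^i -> [2.5, 23.32, 217.62, 2030.42, 18943.78]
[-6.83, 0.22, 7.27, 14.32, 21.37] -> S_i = -6.83 + 7.05*i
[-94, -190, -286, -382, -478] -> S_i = -94 + -96*i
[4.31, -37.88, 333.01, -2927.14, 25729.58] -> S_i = 4.31*(-8.79)^i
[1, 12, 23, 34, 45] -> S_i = 1 + 11*i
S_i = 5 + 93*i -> [5, 98, 191, 284, 377]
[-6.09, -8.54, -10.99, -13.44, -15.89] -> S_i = -6.09 + -2.45*i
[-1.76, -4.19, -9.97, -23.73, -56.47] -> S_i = -1.76*2.38^i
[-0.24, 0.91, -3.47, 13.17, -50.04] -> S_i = -0.24*(-3.80)^i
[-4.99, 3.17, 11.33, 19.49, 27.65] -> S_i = -4.99 + 8.16*i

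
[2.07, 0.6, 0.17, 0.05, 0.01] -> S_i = 2.07*0.29^i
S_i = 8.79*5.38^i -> [8.79, 47.29, 254.42, 1368.79, 7364.07]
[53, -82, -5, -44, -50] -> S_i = Random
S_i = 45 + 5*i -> [45, 50, 55, 60, 65]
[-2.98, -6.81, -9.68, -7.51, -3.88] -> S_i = Random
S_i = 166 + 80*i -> [166, 246, 326, 406, 486]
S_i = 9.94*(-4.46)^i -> [9.94, -44.33, 197.72, -881.84, 3933.02]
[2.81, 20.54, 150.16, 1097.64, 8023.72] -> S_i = 2.81*7.31^i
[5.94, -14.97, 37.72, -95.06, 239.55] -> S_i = 5.94*(-2.52)^i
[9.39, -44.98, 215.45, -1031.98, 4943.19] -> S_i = 9.39*(-4.79)^i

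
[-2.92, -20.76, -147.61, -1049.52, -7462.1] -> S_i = -2.92*7.11^i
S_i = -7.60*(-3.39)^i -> [-7.6, 25.76, -87.34, 296.08, -1003.72]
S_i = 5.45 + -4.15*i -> [5.45, 1.3, -2.85, -7.0, -11.15]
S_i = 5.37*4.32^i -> [5.37, 23.2, 100.22, 432.94, 1870.29]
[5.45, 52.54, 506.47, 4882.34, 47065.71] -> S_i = 5.45*9.64^i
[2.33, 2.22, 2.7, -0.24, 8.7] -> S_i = Random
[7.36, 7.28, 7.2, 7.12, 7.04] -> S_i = 7.36 + -0.08*i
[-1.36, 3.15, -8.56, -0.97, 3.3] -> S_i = Random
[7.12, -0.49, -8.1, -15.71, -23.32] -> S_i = 7.12 + -7.61*i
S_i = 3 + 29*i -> [3, 32, 61, 90, 119]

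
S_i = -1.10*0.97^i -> [-1.1, -1.07, -1.03, -1.0, -0.97]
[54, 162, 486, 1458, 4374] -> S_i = 54*3^i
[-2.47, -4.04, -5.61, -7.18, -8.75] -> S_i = -2.47 + -1.57*i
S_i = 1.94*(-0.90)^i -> [1.94, -1.75, 1.57, -1.41, 1.27]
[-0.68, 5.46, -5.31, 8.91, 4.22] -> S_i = Random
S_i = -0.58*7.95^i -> [-0.58, -4.61, -36.66, -291.43, -2316.84]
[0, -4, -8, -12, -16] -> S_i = 0 + -4*i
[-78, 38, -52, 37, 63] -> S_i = Random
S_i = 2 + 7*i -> [2, 9, 16, 23, 30]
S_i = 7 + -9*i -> [7, -2, -11, -20, -29]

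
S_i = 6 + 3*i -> [6, 9, 12, 15, 18]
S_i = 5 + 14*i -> [5, 19, 33, 47, 61]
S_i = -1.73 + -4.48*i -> [-1.73, -6.21, -10.69, -15.17, -19.65]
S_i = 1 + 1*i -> [1, 2, 3, 4, 5]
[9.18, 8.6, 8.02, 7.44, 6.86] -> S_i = 9.18 + -0.58*i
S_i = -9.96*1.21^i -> [-9.96, -12.05, -14.58, -17.64, -21.35]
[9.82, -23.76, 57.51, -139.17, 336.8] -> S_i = 9.82*(-2.42)^i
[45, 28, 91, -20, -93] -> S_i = Random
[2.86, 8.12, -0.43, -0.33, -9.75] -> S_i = Random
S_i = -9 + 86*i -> [-9, 77, 163, 249, 335]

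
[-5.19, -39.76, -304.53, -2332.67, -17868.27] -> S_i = -5.19*7.66^i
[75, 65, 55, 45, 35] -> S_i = 75 + -10*i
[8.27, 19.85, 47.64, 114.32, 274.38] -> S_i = 8.27*2.40^i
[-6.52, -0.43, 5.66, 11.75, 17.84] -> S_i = -6.52 + 6.09*i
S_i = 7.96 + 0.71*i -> [7.96, 8.67, 9.38, 10.09, 10.8]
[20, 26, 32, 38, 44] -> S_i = 20 + 6*i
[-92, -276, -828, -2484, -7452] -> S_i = -92*3^i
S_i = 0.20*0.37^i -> [0.2, 0.07, 0.03, 0.01, 0.0]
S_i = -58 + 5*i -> [-58, -53, -48, -43, -38]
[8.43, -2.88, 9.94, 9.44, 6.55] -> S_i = Random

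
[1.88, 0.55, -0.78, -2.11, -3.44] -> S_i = 1.88 + -1.33*i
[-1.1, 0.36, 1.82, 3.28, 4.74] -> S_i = -1.10 + 1.46*i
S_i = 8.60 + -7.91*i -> [8.6, 0.69, -7.22, -15.13, -23.04]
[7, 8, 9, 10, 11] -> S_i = 7 + 1*i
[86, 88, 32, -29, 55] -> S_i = Random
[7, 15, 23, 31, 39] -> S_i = 7 + 8*i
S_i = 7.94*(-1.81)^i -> [7.94, -14.37, 26.01, -47.08, 85.22]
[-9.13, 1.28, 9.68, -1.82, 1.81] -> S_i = Random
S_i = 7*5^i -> [7, 35, 175, 875, 4375]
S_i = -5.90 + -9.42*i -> [-5.9, -15.32, -24.74, -34.16, -43.58]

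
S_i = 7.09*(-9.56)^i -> [7.09, -67.78, 647.98, -6194.69, 59221.28]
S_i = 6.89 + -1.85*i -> [6.89, 5.04, 3.19, 1.34, -0.51]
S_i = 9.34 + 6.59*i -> [9.34, 15.93, 22.52, 29.11, 35.7]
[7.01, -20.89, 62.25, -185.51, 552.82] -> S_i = 7.01*(-2.98)^i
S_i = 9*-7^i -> [9, -63, 441, -3087, 21609]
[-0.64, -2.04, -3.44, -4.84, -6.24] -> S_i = -0.64 + -1.40*i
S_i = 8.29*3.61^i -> [8.29, 29.93, 108.04, 390.01, 1407.94]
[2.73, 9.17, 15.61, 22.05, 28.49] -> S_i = 2.73 + 6.44*i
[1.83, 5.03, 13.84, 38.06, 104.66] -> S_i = 1.83*2.75^i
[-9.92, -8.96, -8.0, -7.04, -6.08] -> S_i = -9.92 + 0.96*i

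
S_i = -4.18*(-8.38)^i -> [-4.18, 35.03, -293.54, 2459.85, -20613.53]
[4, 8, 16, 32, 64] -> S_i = 4*2^i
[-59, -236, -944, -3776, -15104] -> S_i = -59*4^i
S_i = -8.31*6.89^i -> [-8.31, -57.26, -394.49, -2718.06, -18727.42]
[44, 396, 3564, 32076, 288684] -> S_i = 44*9^i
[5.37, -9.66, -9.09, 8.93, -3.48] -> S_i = Random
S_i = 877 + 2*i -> [877, 879, 881, 883, 885]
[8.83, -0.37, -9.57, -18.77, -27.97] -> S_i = 8.83 + -9.20*i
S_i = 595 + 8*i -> [595, 603, 611, 619, 627]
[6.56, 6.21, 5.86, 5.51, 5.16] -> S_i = 6.56 + -0.35*i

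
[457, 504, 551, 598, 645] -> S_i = 457 + 47*i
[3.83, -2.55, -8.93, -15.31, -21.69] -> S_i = 3.83 + -6.38*i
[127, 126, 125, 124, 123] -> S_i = 127 + -1*i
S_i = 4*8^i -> [4, 32, 256, 2048, 16384]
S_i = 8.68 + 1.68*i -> [8.68, 10.36, 12.04, 13.72, 15.4]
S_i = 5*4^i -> [5, 20, 80, 320, 1280]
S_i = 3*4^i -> [3, 12, 48, 192, 768]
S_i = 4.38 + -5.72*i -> [4.38, -1.34, -7.06, -12.78, -18.5]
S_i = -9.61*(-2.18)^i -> [-9.61, 20.95, -45.67, 99.56, -217.04]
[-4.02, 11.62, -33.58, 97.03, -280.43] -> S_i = -4.02*(-2.89)^i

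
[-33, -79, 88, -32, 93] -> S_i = Random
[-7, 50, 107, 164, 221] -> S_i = -7 + 57*i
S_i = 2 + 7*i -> [2, 9, 16, 23, 30]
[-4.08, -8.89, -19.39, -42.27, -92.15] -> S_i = -4.08*2.18^i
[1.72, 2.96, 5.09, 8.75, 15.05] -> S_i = 1.72*1.72^i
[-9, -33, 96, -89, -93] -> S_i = Random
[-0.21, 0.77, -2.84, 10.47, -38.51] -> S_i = -0.21*(-3.68)^i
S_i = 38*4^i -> [38, 152, 608, 2432, 9728]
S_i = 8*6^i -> [8, 48, 288, 1728, 10368]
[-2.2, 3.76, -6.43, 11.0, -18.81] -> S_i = -2.20*(-1.71)^i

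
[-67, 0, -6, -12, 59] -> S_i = Random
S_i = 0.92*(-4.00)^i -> [0.92, -3.68, 14.72, -58.88, 235.52]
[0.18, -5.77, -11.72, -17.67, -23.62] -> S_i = 0.18 + -5.95*i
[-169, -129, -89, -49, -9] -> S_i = -169 + 40*i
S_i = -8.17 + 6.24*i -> [-8.17, -1.93, 4.31, 10.55, 16.79]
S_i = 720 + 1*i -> [720, 721, 722, 723, 724]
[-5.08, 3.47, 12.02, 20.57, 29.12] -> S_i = -5.08 + 8.55*i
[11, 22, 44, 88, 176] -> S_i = 11*2^i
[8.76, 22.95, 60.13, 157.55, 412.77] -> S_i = 8.76*2.62^i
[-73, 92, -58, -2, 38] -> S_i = Random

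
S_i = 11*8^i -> [11, 88, 704, 5632, 45056]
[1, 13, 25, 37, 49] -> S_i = 1 + 12*i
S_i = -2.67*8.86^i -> [-2.67, -23.66, -209.59, -1857.0, -16453.04]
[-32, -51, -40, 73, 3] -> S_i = Random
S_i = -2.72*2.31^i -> [-2.72, -6.28, -14.51, -33.53, -77.45]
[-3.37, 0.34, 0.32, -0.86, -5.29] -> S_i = Random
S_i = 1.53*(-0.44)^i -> [1.53, -0.67, 0.3, -0.13, 0.06]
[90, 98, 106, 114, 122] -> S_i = 90 + 8*i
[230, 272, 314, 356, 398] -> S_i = 230 + 42*i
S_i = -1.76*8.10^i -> [-1.76, -14.26, -115.47, -935.34, -7576.22]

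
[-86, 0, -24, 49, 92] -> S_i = Random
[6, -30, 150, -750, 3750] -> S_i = 6*-5^i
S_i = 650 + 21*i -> [650, 671, 692, 713, 734]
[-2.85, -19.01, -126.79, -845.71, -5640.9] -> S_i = -2.85*6.67^i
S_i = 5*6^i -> [5, 30, 180, 1080, 6480]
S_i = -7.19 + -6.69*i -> [-7.19, -13.88, -20.57, -27.26, -33.95]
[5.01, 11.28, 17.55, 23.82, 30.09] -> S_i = 5.01 + 6.27*i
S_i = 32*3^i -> [32, 96, 288, 864, 2592]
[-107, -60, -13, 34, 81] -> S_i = -107 + 47*i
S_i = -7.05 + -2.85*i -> [-7.05, -9.9, -12.75, -15.6, -18.45]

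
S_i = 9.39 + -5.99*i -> [9.39, 3.4, -2.59, -8.58, -14.57]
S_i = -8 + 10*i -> [-8, 2, 12, 22, 32]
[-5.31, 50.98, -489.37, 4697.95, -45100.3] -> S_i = -5.31*(-9.60)^i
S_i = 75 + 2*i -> [75, 77, 79, 81, 83]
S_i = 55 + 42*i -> [55, 97, 139, 181, 223]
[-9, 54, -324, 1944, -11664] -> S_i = -9*-6^i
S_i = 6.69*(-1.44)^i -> [6.69, -9.63, 13.87, -19.98, 28.77]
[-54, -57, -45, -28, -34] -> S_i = Random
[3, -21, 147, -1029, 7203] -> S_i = 3*-7^i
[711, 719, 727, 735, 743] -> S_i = 711 + 8*i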